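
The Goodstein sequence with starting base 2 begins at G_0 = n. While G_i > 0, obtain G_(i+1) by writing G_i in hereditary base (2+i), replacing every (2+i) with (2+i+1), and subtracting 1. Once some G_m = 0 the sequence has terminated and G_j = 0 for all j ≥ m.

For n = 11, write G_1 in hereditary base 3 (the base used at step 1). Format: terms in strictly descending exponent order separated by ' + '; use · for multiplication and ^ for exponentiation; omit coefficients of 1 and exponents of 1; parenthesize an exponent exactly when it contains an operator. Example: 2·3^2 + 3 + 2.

11 —HB2→ 2^(2 + 1) + 2 + 1 —bump→ 3^(3 + 1) + 3 + 1 = 85 —(−1)→ 84
84 —HB3→ 3^(3 + 1) + 3 —bump→ 4^(4 + 1) + 4 = 1028 —(−1)→ 1027

3^(3 + 1) + 3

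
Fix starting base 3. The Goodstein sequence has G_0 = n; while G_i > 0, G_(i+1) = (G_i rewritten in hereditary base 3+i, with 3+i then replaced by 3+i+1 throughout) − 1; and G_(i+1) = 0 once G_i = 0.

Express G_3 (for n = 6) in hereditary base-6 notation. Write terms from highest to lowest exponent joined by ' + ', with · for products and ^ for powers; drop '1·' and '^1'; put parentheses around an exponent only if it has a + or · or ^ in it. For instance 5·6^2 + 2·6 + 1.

G_0 = 6. HB_3(6) = 2·3. Bump = 8. G_1 = 7.
G_1 = 7. HB_4(7) = 4 + 3. Bump = 8. G_2 = 7.
G_2 = 7. HB_5(7) = 5 + 2. Bump = 8. G_3 = 7.

6 + 1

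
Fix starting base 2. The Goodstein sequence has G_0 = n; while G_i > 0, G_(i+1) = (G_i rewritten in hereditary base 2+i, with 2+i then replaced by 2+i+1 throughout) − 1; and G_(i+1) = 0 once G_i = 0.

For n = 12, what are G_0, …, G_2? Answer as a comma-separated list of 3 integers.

G_0=12  [base 2] 2^(2 + 1) + 2^2  →[2↦3]→  3^(3 + 1) + 3^3 = 108  −1 ⇒ G_1=107
G_1=107  [base 3] 3^(3 + 1) + 2·3^2 + 2·3 + 2  →[3↦4]→  4^(4 + 1) + 2·4^2 + 2·4 + 2 = 1066  −1 ⇒ G_2=1065

12, 107, 1065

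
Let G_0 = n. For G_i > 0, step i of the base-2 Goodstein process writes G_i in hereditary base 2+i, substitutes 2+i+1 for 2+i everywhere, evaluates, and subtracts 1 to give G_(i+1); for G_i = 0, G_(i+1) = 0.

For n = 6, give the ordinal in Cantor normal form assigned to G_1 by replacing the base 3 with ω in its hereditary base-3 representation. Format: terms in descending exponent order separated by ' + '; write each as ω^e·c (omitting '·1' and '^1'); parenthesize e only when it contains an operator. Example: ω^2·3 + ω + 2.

ω^ω + 2

i=0: 6 = 2^2 + 2 (b=2); 2→3: 3^3 + 3 = 30; 30−1 = 29
i=1: 29 = 3^3 + 2 (b=3); 3→4: 4^4 + 2 = 258; 258−1 = 257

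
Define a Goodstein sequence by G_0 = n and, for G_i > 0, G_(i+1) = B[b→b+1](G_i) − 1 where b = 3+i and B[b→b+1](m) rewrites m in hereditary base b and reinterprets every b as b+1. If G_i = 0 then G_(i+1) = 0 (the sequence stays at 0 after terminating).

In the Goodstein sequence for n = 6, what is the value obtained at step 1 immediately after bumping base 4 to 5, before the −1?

8

G_0=6  [base 3] 2·3  →[3↦4]→  2·4 = 8  −1 ⇒ G_1=7
G_1=7  [base 4] 4 + 3  →[4↦5]→  5 + 3 = 8  −1 ⇒ G_2=7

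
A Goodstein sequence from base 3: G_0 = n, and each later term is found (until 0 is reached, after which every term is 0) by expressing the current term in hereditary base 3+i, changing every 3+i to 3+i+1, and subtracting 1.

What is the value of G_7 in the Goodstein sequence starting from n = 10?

(0) 10|_3 = 3^2 + 1 ↦ 4^2 + 1|_4 = 17 ⇒ 16
(1) 16|_4 = 4^2 ↦ 5^2|_5 = 25 ⇒ 24
(2) 24|_5 = 4·5 + 4 ↦ 4·6 + 4|_6 = 28 ⇒ 27
(3) 27|_6 = 4·6 + 3 ↦ 4·7 + 3|_7 = 31 ⇒ 30
(4) 30|_7 = 4·7 + 2 ↦ 4·8 + 2|_8 = 34 ⇒ 33
(5) 33|_8 = 4·8 + 1 ↦ 4·9 + 1|_9 = 37 ⇒ 36
(6) 36|_9 = 4·9 ↦ 4·10|_10 = 40 ⇒ 39
(7) 39|_10 = 3·10 + 9 ↦ 3·11 + 9|_11 = 42 ⇒ 41

39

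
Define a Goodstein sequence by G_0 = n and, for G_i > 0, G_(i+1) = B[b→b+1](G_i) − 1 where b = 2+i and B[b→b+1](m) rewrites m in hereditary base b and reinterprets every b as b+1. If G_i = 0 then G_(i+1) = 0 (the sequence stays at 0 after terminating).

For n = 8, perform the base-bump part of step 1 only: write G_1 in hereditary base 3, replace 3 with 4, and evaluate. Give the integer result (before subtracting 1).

i=0: 8 = 2^(2 + 1) (b=2); 2→3: 3^(3 + 1) = 81; 81−1 = 80
i=1: 80 = 2·3^3 + 2·3^2 + 2·3 + 2 (b=3); 3→4: 2·4^4 + 2·4^2 + 2·4 + 2 = 554; 554−1 = 553

554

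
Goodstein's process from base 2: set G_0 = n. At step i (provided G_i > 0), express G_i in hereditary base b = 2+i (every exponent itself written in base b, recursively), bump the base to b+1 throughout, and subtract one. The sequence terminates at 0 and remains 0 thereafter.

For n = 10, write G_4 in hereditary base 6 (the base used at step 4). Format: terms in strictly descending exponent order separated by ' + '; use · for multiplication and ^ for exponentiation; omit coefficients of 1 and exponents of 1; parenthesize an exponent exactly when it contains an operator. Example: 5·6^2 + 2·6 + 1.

5·6^6 + 5·6^5 + 5·6^4 + 5·6^3 + 5·6^2 + 5·6 + 5

[0] 10 ≡ 2^(2 + 1) + 2 (base 2). Lift 3: 84. −1: 83.
[1] 83 ≡ 3^(3 + 1) + 2 (base 3). Lift 4: 1026. −1: 1025.
[2] 1025 ≡ 4^(4 + 1) + 1 (base 4). Lift 5: 15626. −1: 15625.
[3] 15625 ≡ 5^(5 + 1) (base 5). Lift 6: 279936. −1: 279935.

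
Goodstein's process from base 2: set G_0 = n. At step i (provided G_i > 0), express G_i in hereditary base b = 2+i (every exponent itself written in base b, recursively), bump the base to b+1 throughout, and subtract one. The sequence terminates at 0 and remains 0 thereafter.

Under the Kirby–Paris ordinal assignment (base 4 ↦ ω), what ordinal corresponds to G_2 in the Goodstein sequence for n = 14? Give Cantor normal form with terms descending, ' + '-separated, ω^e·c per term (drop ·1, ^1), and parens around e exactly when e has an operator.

(0) 14|_2 = 2^(2 + 1) + 2^2 + 2 ↦ 3^(3 + 1) + 3^3 + 3|_3 = 111 ⇒ 110
(1) 110|_3 = 3^(3 + 1) + 3^3 + 2 ↦ 4^(4 + 1) + 4^4 + 2|_4 = 1282 ⇒ 1281
(2) 1281|_4 = 4^(4 + 1) + 4^4 + 1 ↦ 5^(5 + 1) + 5^5 + 1|_5 = 18751 ⇒ 18750

ω^(ω + 1) + ω^ω + 1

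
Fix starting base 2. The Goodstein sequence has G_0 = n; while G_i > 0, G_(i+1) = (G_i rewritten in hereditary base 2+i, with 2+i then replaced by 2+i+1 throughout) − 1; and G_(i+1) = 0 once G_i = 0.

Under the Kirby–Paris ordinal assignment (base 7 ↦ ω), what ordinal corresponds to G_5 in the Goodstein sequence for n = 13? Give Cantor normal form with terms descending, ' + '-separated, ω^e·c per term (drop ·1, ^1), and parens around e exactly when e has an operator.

i=0: 13 = 2^(2 + 1) + 2^2 + 1 (b=2); 2→3: 3^(3 + 1) + 3^3 + 1 = 109; 109−1 = 108
i=1: 108 = 3^(3 + 1) + 3^3 (b=3); 3→4: 4^(4 + 1) + 4^4 = 1280; 1280−1 = 1279
i=2: 1279 = 4^(4 + 1) + 3·4^3 + 3·4^2 + 3·4 + 3 (b=4); 4→5: 5^(5 + 1) + 3·5^3 + 3·5^2 + 3·5 + 3 = 16093; 16093−1 = 16092
i=3: 16092 = 5^(5 + 1) + 3·5^3 + 3·5^2 + 3·5 + 2 (b=5); 5→6: 6^(6 + 1) + 3·6^3 + 3·6^2 + 3·6 + 2 = 280712; 280712−1 = 280711
i=4: 280711 = 6^(6 + 1) + 3·6^3 + 3·6^2 + 3·6 + 1 (b=6); 6→7: 7^(7 + 1) + 3·7^3 + 3·7^2 + 3·7 + 1 = 5765999; 5765999−1 = 5765998
i=5: 5765998 = 7^(7 + 1) + 3·7^3 + 3·7^2 + 3·7 (b=7); 7→8: 8^(8 + 1) + 3·8^3 + 3·8^2 + 3·8 = 134219480; 134219480−1 = 134219479

ω^(ω + 1) + ω^3·3 + ω^2·3 + ω·3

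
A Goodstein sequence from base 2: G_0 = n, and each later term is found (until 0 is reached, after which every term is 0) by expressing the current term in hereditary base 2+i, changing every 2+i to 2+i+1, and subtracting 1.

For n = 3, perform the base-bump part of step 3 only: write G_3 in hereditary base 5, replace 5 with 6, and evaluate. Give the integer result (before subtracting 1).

step 0: 3 = 2 + 1; sub 3 for 2: 3 + 1; = 4; G_1 = 4−1 = 3
step 1: 3 = 3; sub 4 for 3: 4; = 4; G_2 = 4−1 = 3
step 2: 3 = 3; sub 5 for 4: 3; = 3; G_3 = 3−1 = 2
step 3: 2 = 2; sub 6 for 5: 2; = 2; G_4 = 2−1 = 1

2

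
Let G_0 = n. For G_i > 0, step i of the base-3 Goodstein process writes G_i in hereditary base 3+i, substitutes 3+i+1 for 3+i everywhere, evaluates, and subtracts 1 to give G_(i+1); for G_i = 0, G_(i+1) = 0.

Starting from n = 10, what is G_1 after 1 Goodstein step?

step 0: 10 = 3^2 + 1; sub 4 for 3: 4^2 + 1; = 17; G_1 = 17−1 = 16
step 1: 16 = 4^2; sub 5 for 4: 5^2; = 25; G_2 = 25−1 = 24

16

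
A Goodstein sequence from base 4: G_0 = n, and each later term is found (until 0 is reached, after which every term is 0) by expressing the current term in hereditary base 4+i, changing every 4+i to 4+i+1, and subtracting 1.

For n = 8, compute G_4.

i=0: 8 = 2·4 (b=4); 4→5: 2·5 = 10; 10−1 = 9
i=1: 9 = 5 + 4 (b=5); 5→6: 6 + 4 = 10; 10−1 = 9
i=2: 9 = 6 + 3 (b=6); 6→7: 7 + 3 = 10; 10−1 = 9
i=3: 9 = 7 + 2 (b=7); 7→8: 8 + 2 = 10; 10−1 = 9
i=4: 9 = 8 + 1 (b=8); 8→9: 9 + 1 = 10; 10−1 = 9

9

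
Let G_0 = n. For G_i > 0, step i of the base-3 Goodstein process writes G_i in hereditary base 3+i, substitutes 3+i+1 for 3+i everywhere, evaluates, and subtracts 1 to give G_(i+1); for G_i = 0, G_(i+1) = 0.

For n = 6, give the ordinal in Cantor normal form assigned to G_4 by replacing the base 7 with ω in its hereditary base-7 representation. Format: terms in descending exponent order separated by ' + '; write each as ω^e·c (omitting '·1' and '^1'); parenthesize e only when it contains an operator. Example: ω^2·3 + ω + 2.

ω

[0] 6 ≡ 2·3 (base 3). Lift 4: 8. −1: 7.
[1] 7 ≡ 4 + 3 (base 4). Lift 5: 8. −1: 7.
[2] 7 ≡ 5 + 2 (base 5). Lift 6: 8. −1: 7.
[3] 7 ≡ 6 + 1 (base 6). Lift 7: 8. −1: 7.
[4] 7 ≡ 7 (base 7). Lift 8: 8. −1: 7.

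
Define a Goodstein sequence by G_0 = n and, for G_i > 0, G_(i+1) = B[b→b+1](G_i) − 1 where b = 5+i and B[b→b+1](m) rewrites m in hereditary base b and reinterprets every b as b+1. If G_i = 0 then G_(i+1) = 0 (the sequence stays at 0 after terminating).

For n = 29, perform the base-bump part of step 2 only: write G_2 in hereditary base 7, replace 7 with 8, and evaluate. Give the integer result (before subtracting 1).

66

29 —HB5→ 5^2 + 4 —bump→ 6^2 + 4 = 40 —(−1)→ 39
39 —HB6→ 6^2 + 3 —bump→ 7^2 + 3 = 52 —(−1)→ 51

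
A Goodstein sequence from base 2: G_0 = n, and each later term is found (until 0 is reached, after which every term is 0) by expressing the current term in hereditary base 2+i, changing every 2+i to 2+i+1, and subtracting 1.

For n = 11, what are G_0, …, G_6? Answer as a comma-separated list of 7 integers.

step 0: 11 = 2^(2 + 1) + 2 + 1; sub 3 for 2: 3^(3 + 1) + 3 + 1; = 85; G_1 = 85−1 = 84
step 1: 84 = 3^(3 + 1) + 3; sub 4 for 3: 4^(4 + 1) + 4; = 1028; G_2 = 1028−1 = 1027
step 2: 1027 = 4^(4 + 1) + 3; sub 5 for 4: 5^(5 + 1) + 3; = 15628; G_3 = 15628−1 = 15627
step 3: 15627 = 5^(5 + 1) + 2; sub 6 for 5: 6^(6 + 1) + 2; = 279938; G_4 = 279938−1 = 279937
step 4: 279937 = 6^(6 + 1) + 1; sub 7 for 6: 7^(7 + 1) + 1; = 5764802; G_5 = 5764802−1 = 5764801
step 5: 5764801 = 7^(7 + 1); sub 8 for 7: 8^(8 + 1); = 134217728; G_6 = 134217728−1 = 134217727

11, 84, 1027, 15627, 279937, 5764801, 134217727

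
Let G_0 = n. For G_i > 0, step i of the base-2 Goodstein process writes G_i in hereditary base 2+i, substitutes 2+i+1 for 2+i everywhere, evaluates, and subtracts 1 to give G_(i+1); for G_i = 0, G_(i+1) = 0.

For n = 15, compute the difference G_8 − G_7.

96553327495

G_0=15  [base 2] 2^(2 + 1) + 2^2 + 2 + 1  →[2↦3]→  3^(3 + 1) + 3^3 + 3 + 1 = 112  −1 ⇒ G_1=111
G_1=111  [base 3] 3^(3 + 1) + 3^3 + 3  →[3↦4]→  4^(4 + 1) + 4^4 + 4 = 1284  −1 ⇒ G_2=1283
G_2=1283  [base 4] 4^(4 + 1) + 4^4 + 3  →[4↦5]→  5^(5 + 1) + 5^5 + 3 = 18753  −1 ⇒ G_3=18752
G_3=18752  [base 5] 5^(5 + 1) + 5^5 + 2  →[5↦6]→  6^(6 + 1) + 6^6 + 2 = 326594  −1 ⇒ G_4=326593
G_4=326593  [base 6] 6^(6 + 1) + 6^6 + 1  →[6↦7]→  7^(7 + 1) + 7^7 + 1 = 6588345  −1 ⇒ G_5=6588344
G_5=6588344  [base 7] 7^(7 + 1) + 7^7  →[7↦8]→  8^(8 + 1) + 8^8 = 150994944  −1 ⇒ G_6=150994943
G_6=150994943  [base 8] 8^(8 + 1) + 7·8^7 + 7·8^6 + 7·8^5 + 7·8^4 + 7·8^3 + 7·8^2 + 7·8 + 7  →[8↦9]→  9^(9 + 1) + 7·9^7 + 7·9^6 + 7·9^5 + 7·9^4 + 7·9^3 + 7·9^2 + 7·9 + 7 = 3524450281  −1 ⇒ G_7=3524450280
G_7=3524450280  [base 9] 9^(9 + 1) + 7·9^7 + 7·9^6 + 7·9^5 + 7·9^4 + 7·9^3 + 7·9^2 + 7·9 + 6  →[9↦10]→  10^(10 + 1) + 7·10^7 + 7·10^6 + 7·10^5 + 7·10^4 + 7·10^3 + 7·10^2 + 7·10 + 6 = 100077777776  −1 ⇒ G_8=100077777775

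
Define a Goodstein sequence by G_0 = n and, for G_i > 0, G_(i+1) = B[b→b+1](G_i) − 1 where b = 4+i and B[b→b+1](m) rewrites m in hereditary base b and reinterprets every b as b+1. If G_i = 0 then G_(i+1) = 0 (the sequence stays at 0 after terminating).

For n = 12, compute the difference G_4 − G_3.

1

G_0 = 12. HB_4(12) = 3·4. Bump = 15. G_1 = 14.
G_1 = 14. HB_5(14) = 2·5 + 4. Bump = 16. G_2 = 15.
G_2 = 15. HB_6(15) = 2·6 + 3. Bump = 17. G_3 = 16.
G_3 = 16. HB_7(16) = 2·7 + 2. Bump = 18. G_4 = 17.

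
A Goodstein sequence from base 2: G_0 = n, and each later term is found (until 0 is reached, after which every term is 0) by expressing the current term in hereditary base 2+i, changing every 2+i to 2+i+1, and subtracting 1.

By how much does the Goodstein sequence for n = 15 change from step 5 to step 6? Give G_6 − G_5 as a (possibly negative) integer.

(0) 15|_2 = 2^(2 + 1) + 2^2 + 2 + 1 ↦ 3^(3 + 1) + 3^3 + 3 + 1|_3 = 112 ⇒ 111
(1) 111|_3 = 3^(3 + 1) + 3^3 + 3 ↦ 4^(4 + 1) + 4^4 + 4|_4 = 1284 ⇒ 1283
(2) 1283|_4 = 4^(4 + 1) + 4^4 + 3 ↦ 5^(5 + 1) + 5^5 + 3|_5 = 18753 ⇒ 18752
(3) 18752|_5 = 5^(5 + 1) + 5^5 + 2 ↦ 6^(6 + 1) + 6^6 + 2|_6 = 326594 ⇒ 326593
(4) 326593|_6 = 6^(6 + 1) + 6^6 + 1 ↦ 7^(7 + 1) + 7^7 + 1|_7 = 6588345 ⇒ 6588344
(5) 6588344|_7 = 7^(7 + 1) + 7^7 ↦ 8^(8 + 1) + 8^8|_8 = 150994944 ⇒ 150994943

144406599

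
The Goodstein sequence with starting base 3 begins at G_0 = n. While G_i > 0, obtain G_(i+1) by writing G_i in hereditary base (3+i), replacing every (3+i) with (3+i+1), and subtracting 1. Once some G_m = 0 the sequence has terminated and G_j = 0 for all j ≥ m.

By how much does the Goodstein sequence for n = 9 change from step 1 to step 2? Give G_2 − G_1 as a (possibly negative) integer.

2

G_0=9  [base 3] 3^2  →[3↦4]→  4^2 = 16  −1 ⇒ G_1=15
G_1=15  [base 4] 3·4 + 3  →[4↦5]→  3·5 + 3 = 18  −1 ⇒ G_2=17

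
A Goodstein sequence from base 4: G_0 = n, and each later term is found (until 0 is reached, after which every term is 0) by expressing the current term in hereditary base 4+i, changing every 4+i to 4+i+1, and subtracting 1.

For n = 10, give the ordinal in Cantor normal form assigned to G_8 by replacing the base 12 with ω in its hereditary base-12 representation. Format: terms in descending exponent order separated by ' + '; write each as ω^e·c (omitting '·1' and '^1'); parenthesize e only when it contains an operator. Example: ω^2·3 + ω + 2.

G_0=10  [base 4] 2·4 + 2  →[4↦5]→  2·5 + 2 = 12  −1 ⇒ G_1=11
G_1=11  [base 5] 2·5 + 1  →[5↦6]→  2·6 + 1 = 13  −1 ⇒ G_2=12
G_2=12  [base 6] 2·6  →[6↦7]→  2·7 = 14  −1 ⇒ G_3=13
G_3=13  [base 7] 7 + 6  →[7↦8]→  8 + 6 = 14  −1 ⇒ G_4=13
G_4=13  [base 8] 8 + 5  →[8↦9]→  9 + 5 = 14  −1 ⇒ G_5=13
G_5=13  [base 9] 9 + 4  →[9↦10]→  10 + 4 = 14  −1 ⇒ G_6=13
G_6=13  [base 10] 10 + 3  →[10↦11]→  11 + 3 = 14  −1 ⇒ G_7=13
G_7=13  [base 11] 11 + 2  →[11↦12]→  12 + 2 = 14  −1 ⇒ G_8=13

ω + 1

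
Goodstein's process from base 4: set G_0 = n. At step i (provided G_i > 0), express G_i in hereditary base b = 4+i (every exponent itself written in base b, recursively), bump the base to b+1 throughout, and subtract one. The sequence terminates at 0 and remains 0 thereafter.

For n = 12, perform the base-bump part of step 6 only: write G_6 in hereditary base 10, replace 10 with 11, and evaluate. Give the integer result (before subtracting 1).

i=0: 12 = 3·4 (b=4); 4→5: 3·5 = 15; 15−1 = 14
i=1: 14 = 2·5 + 4 (b=5); 5→6: 2·6 + 4 = 16; 16−1 = 15
i=2: 15 = 2·6 + 3 (b=6); 6→7: 2·7 + 3 = 17; 17−1 = 16
i=3: 16 = 2·7 + 2 (b=7); 7→8: 2·8 + 2 = 18; 18−1 = 17
i=4: 17 = 2·8 + 1 (b=8); 8→9: 2·9 + 1 = 19; 19−1 = 18
i=5: 18 = 2·9 (b=9); 9→10: 2·10 = 20; 20−1 = 19
i=6: 19 = 10 + 9 (b=10); 10→11: 11 + 9 = 20; 20−1 = 19

20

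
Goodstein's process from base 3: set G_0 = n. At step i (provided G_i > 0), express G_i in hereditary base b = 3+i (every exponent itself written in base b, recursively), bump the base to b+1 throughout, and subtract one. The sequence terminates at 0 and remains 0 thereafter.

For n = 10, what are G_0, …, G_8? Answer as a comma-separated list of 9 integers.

(0) 10|_3 = 3^2 + 1 ↦ 4^2 + 1|_4 = 17 ⇒ 16
(1) 16|_4 = 4^2 ↦ 5^2|_5 = 25 ⇒ 24
(2) 24|_5 = 4·5 + 4 ↦ 4·6 + 4|_6 = 28 ⇒ 27
(3) 27|_6 = 4·6 + 3 ↦ 4·7 + 3|_7 = 31 ⇒ 30
(4) 30|_7 = 4·7 + 2 ↦ 4·8 + 2|_8 = 34 ⇒ 33
(5) 33|_8 = 4·8 + 1 ↦ 4·9 + 1|_9 = 37 ⇒ 36
(6) 36|_9 = 4·9 ↦ 4·10|_10 = 40 ⇒ 39
(7) 39|_10 = 3·10 + 9 ↦ 3·11 + 9|_11 = 42 ⇒ 41

10, 16, 24, 27, 30, 33, 36, 39, 41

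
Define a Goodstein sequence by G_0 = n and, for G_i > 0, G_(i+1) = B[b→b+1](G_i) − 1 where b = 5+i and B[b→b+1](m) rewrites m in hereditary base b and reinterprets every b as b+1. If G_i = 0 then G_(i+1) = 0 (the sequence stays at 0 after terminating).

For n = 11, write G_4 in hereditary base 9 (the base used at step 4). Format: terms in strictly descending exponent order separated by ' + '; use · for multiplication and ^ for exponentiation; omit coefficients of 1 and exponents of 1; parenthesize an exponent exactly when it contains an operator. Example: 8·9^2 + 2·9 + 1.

9 + 4

(0) 11|_5 = 2·5 + 1 ↦ 2·6 + 1|_6 = 13 ⇒ 12
(1) 12|_6 = 2·6 ↦ 2·7|_7 = 14 ⇒ 13
(2) 13|_7 = 7 + 6 ↦ 8 + 6|_8 = 14 ⇒ 13
(3) 13|_8 = 8 + 5 ↦ 9 + 5|_9 = 14 ⇒ 13
(4) 13|_9 = 9 + 4 ↦ 10 + 4|_10 = 14 ⇒ 13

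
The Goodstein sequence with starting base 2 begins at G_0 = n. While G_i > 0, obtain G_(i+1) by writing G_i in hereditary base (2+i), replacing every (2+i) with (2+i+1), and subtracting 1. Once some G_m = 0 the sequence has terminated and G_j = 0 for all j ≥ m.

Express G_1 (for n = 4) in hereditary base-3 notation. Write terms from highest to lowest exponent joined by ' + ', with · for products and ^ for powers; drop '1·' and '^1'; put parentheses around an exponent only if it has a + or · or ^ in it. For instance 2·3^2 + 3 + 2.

(0) 4|_2 = 2^2 ↦ 3^3|_3 = 27 ⇒ 26
(1) 26|_3 = 2·3^2 + 2·3 + 2 ↦ 2·4^2 + 2·4 + 2|_4 = 42 ⇒ 41

2·3^2 + 2·3 + 2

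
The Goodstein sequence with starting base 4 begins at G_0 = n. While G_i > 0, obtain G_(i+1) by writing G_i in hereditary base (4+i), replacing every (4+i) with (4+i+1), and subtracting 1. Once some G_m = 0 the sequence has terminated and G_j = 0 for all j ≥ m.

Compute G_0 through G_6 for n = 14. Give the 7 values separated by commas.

i=0: 14 = 3·4 + 2 (b=4); 4→5: 3·5 + 2 = 17; 17−1 = 16
i=1: 16 = 3·5 + 1 (b=5); 5→6: 3·6 + 1 = 19; 19−1 = 18
i=2: 18 = 3·6 (b=6); 6→7: 3·7 = 21; 21−1 = 20
i=3: 20 = 2·7 + 6 (b=7); 7→8: 2·8 + 6 = 22; 22−1 = 21
i=4: 21 = 2·8 + 5 (b=8); 8→9: 2·9 + 5 = 23; 23−1 = 22
i=5: 22 = 2·9 + 4 (b=9); 9→10: 2·10 + 4 = 24; 24−1 = 23

14, 16, 18, 20, 21, 22, 23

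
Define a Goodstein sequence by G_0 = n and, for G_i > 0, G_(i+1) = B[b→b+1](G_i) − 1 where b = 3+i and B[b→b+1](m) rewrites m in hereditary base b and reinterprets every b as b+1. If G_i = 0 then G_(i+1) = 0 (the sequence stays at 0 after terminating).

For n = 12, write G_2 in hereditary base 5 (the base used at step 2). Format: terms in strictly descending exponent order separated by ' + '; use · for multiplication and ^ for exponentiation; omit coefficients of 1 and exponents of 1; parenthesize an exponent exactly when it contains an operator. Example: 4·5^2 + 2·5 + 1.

G_0 = 12. HB_3(12) = 3^2 + 3. Bump = 20. G_1 = 19.
G_1 = 19. HB_4(19) = 4^2 + 3. Bump = 28. G_2 = 27.
G_2 = 27. HB_5(27) = 5^2 + 2. Bump = 38. G_3 = 37.

5^2 + 2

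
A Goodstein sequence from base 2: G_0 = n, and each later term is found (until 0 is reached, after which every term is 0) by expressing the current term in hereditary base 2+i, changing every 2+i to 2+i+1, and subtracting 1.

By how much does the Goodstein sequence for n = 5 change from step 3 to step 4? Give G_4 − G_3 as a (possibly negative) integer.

G_0 = 5. HB_2(5) = 2^2 + 1. Bump = 28. G_1 = 27.
G_1 = 27. HB_3(27) = 3^3. Bump = 256. G_2 = 255.
G_2 = 255. HB_4(255) = 3·4^3 + 3·4^2 + 3·4 + 3. Bump = 468. G_3 = 467.
G_3 = 467. HB_5(467) = 3·5^3 + 3·5^2 + 3·5 + 2. Bump = 776. G_4 = 775.

308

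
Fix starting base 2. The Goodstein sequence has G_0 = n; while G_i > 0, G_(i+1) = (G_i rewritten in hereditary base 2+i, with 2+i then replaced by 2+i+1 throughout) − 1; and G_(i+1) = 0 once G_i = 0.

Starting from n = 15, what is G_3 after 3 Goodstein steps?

18752

G_0=15  [base 2] 2^(2 + 1) + 2^2 + 2 + 1  →[2↦3]→  3^(3 + 1) + 3^3 + 3 + 1 = 112  −1 ⇒ G_1=111
G_1=111  [base 3] 3^(3 + 1) + 3^3 + 3  →[3↦4]→  4^(4 + 1) + 4^4 + 4 = 1284  −1 ⇒ G_2=1283
G_2=1283  [base 4] 4^(4 + 1) + 4^4 + 3  →[4↦5]→  5^(5 + 1) + 5^5 + 3 = 18753  −1 ⇒ G_3=18752
G_3=18752  [base 5] 5^(5 + 1) + 5^5 + 2  →[5↦6]→  6^(6 + 1) + 6^6 + 2 = 326594  −1 ⇒ G_4=326593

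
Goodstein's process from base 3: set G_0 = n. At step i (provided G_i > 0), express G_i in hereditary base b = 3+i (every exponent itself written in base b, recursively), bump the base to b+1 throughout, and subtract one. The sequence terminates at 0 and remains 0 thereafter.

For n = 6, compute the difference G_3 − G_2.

0

G_0 = 6. HB_3(6) = 2·3. Bump = 8. G_1 = 7.
G_1 = 7. HB_4(7) = 4 + 3. Bump = 8. G_2 = 7.
G_2 = 7. HB_5(7) = 5 + 2. Bump = 8. G_3 = 7.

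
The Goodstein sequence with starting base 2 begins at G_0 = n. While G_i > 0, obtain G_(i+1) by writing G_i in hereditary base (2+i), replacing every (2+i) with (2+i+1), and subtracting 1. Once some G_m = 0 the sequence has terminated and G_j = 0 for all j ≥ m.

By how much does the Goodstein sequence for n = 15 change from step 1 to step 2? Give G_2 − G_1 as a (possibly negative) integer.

1172

i=0: 15 = 2^(2 + 1) + 2^2 + 2 + 1 (b=2); 2→3: 3^(3 + 1) + 3^3 + 3 + 1 = 112; 112−1 = 111
i=1: 111 = 3^(3 + 1) + 3^3 + 3 (b=3); 3→4: 4^(4 + 1) + 4^4 + 4 = 1284; 1284−1 = 1283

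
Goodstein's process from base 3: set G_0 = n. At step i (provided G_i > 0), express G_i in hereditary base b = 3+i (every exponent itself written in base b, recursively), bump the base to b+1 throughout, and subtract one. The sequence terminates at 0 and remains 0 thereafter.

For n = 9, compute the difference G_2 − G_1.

2

base 3: 9 = 3^2; at 4: 4^2 = 16; next = 15
base 4: 15 = 3·4 + 3; at 5: 3·5 + 3 = 18; next = 17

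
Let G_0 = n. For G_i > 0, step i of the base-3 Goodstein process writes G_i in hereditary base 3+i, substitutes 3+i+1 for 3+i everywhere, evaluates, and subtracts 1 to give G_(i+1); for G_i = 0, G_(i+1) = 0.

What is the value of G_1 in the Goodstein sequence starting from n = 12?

step 0: 12 = 3^2 + 3; sub 4 for 3: 4^2 + 4; = 20; G_1 = 20−1 = 19
step 1: 19 = 4^2 + 3; sub 5 for 4: 5^2 + 3; = 28; G_2 = 28−1 = 27

19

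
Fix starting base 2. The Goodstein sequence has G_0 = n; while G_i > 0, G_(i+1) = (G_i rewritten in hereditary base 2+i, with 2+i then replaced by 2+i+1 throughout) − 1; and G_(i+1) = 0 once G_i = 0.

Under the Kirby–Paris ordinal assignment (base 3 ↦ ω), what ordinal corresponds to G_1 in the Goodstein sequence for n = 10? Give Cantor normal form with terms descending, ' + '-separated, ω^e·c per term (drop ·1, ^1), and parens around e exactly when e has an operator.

ω^(ω + 1) + 2

10 —HB2→ 2^(2 + 1) + 2 —bump→ 3^(3 + 1) + 3 = 84 —(−1)→ 83
83 —HB3→ 3^(3 + 1) + 2 —bump→ 4^(4 + 1) + 2 = 1026 —(−1)→ 1025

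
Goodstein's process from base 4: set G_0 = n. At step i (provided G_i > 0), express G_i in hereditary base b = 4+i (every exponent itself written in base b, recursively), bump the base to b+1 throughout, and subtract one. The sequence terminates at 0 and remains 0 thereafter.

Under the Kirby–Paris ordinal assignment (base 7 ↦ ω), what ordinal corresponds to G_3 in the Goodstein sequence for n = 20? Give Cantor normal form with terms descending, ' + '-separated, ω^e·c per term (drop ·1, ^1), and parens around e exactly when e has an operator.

ω^2 + 2

base 4: 20 = 4^2 + 4; at 5: 5^2 + 5 = 30; next = 29
base 5: 29 = 5^2 + 4; at 6: 6^2 + 4 = 40; next = 39
base 6: 39 = 6^2 + 3; at 7: 7^2 + 3 = 52; next = 51
base 7: 51 = 7^2 + 2; at 8: 8^2 + 2 = 66; next = 65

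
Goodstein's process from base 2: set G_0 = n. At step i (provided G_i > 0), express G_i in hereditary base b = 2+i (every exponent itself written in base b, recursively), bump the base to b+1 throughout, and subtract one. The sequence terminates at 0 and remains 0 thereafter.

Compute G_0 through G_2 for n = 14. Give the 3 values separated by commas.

base 2: 14 = 2^(2 + 1) + 2^2 + 2; at 3: 3^(3 + 1) + 3^3 + 3 = 111; next = 110
base 3: 110 = 3^(3 + 1) + 3^3 + 2; at 4: 4^(4 + 1) + 4^4 + 2 = 1282; next = 1281

14, 110, 1281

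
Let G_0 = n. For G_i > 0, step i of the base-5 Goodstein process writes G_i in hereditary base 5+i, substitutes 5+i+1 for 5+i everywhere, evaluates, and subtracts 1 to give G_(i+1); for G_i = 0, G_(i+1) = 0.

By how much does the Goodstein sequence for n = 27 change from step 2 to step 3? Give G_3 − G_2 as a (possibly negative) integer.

14

(0) 27|_5 = 5^2 + 2 ↦ 6^2 + 2|_6 = 38 ⇒ 37
(1) 37|_6 = 6^2 + 1 ↦ 7^2 + 1|_7 = 50 ⇒ 49
(2) 49|_7 = 7^2 ↦ 8^2|_8 = 64 ⇒ 63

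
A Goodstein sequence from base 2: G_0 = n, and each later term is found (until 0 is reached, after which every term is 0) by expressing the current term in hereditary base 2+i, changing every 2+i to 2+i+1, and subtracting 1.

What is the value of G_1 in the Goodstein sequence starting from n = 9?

81

step 0: 9 = 2^(2 + 1) + 1; sub 3 for 2: 3^(3 + 1) + 1; = 82; G_1 = 82−1 = 81
step 1: 81 = 3^(3 + 1); sub 4 for 3: 4^(4 + 1); = 1024; G_2 = 1024−1 = 1023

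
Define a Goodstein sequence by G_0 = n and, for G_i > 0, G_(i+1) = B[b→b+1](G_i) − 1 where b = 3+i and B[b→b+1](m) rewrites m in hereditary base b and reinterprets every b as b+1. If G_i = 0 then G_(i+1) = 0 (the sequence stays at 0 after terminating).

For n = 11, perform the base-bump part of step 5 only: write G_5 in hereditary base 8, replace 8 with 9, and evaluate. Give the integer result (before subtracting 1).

48

[0] 11 ≡ 3^2 + 2 (base 3). Lift 4: 18. −1: 17.
[1] 17 ≡ 4^2 + 1 (base 4). Lift 5: 26. −1: 25.
[2] 25 ≡ 5^2 (base 5). Lift 6: 36. −1: 35.
[3] 35 ≡ 5·6 + 5 (base 6). Lift 7: 40. −1: 39.
[4] 39 ≡ 5·7 + 4 (base 7). Lift 8: 44. −1: 43.
[5] 43 ≡ 5·8 + 3 (base 8). Lift 9: 48. −1: 47.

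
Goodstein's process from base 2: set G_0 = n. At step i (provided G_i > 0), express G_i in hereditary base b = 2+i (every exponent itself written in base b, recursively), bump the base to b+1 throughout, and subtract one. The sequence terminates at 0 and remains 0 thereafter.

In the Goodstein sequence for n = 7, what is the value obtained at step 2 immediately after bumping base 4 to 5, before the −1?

base 2: 7 = 2^2 + 2 + 1; at 3: 3^3 + 3 + 1 = 31; next = 30
base 3: 30 = 3^3 + 3; at 4: 4^4 + 4 = 260; next = 259
base 4: 259 = 4^4 + 3; at 5: 5^5 + 3 = 3128; next = 3127

3128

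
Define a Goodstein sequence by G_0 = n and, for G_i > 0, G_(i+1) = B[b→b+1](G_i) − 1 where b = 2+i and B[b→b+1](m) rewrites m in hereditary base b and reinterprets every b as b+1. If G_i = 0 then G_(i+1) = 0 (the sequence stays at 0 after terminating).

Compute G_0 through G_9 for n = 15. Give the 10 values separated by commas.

15, 111, 1283, 18752, 326593, 6588344, 150994943, 3524450280, 100077777775, 3138578427934

(0) 15|_2 = 2^(2 + 1) + 2^2 + 2 + 1 ↦ 3^(3 + 1) + 3^3 + 3 + 1|_3 = 112 ⇒ 111
(1) 111|_3 = 3^(3 + 1) + 3^3 + 3 ↦ 4^(4 + 1) + 4^4 + 4|_4 = 1284 ⇒ 1283
(2) 1283|_4 = 4^(4 + 1) + 4^4 + 3 ↦ 5^(5 + 1) + 5^5 + 3|_5 = 18753 ⇒ 18752
(3) 18752|_5 = 5^(5 + 1) + 5^5 + 2 ↦ 6^(6 + 1) + 6^6 + 2|_6 = 326594 ⇒ 326593
(4) 326593|_6 = 6^(6 + 1) + 6^6 + 1 ↦ 7^(7 + 1) + 7^7 + 1|_7 = 6588345 ⇒ 6588344
(5) 6588344|_7 = 7^(7 + 1) + 7^7 ↦ 8^(8 + 1) + 8^8|_8 = 150994944 ⇒ 150994943
(6) 150994943|_8 = 8^(8 + 1) + 7·8^7 + 7·8^6 + 7·8^5 + 7·8^4 + 7·8^3 + 7·8^2 + 7·8 + 7 ↦ 9^(9 + 1) + 7·9^7 + 7·9^6 + 7·9^5 + 7·9^4 + 7·9^3 + 7·9^2 + 7·9 + 7|_9 = 3524450281 ⇒ 3524450280
(7) 3524450280|_9 = 9^(9 + 1) + 7·9^7 + 7·9^6 + 7·9^5 + 7·9^4 + 7·9^3 + 7·9^2 + 7·9 + 6 ↦ 10^(10 + 1) + 7·10^7 + 7·10^6 + 7·10^5 + 7·10^4 + 7·10^3 + 7·10^2 + 7·10 + 6|_10 = 100077777776 ⇒ 100077777775
(8) 100077777775|_10 = 10^(10 + 1) + 7·10^7 + 7·10^6 + 7·10^5 + 7·10^4 + 7·10^3 + 7·10^2 + 7·10 + 5 ↦ 11^(11 + 1) + 7·11^7 + 7·11^6 + 7·11^5 + 7·11^4 + 7·11^3 + 7·11^2 + 7·11 + 5|_11 = 3138578427935 ⇒ 3138578427934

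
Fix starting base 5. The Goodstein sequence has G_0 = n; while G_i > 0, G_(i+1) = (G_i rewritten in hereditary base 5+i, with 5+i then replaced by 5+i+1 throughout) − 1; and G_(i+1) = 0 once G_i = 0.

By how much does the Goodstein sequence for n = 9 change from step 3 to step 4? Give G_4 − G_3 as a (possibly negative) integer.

G_0=9  [base 5] 5 + 4  →[5↦6]→  6 + 4 = 10  −1 ⇒ G_1=9
G_1=9  [base 6] 6 + 3  →[6↦7]→  7 + 3 = 10  −1 ⇒ G_2=9
G_2=9  [base 7] 7 + 2  →[7↦8]→  8 + 2 = 10  −1 ⇒ G_3=9
G_3=9  [base 8] 8 + 1  →[8↦9]→  9 + 1 = 10  −1 ⇒ G_4=9

0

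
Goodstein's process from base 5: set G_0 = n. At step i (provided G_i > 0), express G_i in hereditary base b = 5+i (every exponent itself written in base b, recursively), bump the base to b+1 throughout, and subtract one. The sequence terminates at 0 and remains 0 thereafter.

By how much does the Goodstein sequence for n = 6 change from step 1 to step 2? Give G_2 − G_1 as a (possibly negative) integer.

G_0 = 6. HB_5(6) = 5 + 1. Bump = 7. G_1 = 6.
G_1 = 6. HB_6(6) = 6. Bump = 7. G_2 = 6.

0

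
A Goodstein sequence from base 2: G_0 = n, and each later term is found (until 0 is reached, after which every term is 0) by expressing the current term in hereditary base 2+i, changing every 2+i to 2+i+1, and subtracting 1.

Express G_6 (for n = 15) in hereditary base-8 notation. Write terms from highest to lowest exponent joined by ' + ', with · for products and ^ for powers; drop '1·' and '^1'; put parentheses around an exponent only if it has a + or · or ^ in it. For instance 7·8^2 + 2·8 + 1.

G_0 = 15. HB_2(15) = 2^(2 + 1) + 2^2 + 2 + 1. Bump = 112. G_1 = 111.
G_1 = 111. HB_3(111) = 3^(3 + 1) + 3^3 + 3. Bump = 1284. G_2 = 1283.
G_2 = 1283. HB_4(1283) = 4^(4 + 1) + 4^4 + 3. Bump = 18753. G_3 = 18752.
G_3 = 18752. HB_5(18752) = 5^(5 + 1) + 5^5 + 2. Bump = 326594. G_4 = 326593.
G_4 = 326593. HB_6(326593) = 6^(6 + 1) + 6^6 + 1. Bump = 6588345. G_5 = 6588344.
G_5 = 6588344. HB_7(6588344) = 7^(7 + 1) + 7^7. Bump = 150994944. G_6 = 150994943.
G_6 = 150994943. HB_8(150994943) = 8^(8 + 1) + 7·8^7 + 7·8^6 + 7·8^5 + 7·8^4 + 7·8^3 + 7·8^2 + 7·8 + 7. Bump = 3524450281. G_7 = 3524450280.

8^(8 + 1) + 7·8^7 + 7·8^6 + 7·8^5 + 7·8^4 + 7·8^3 + 7·8^2 + 7·8 + 7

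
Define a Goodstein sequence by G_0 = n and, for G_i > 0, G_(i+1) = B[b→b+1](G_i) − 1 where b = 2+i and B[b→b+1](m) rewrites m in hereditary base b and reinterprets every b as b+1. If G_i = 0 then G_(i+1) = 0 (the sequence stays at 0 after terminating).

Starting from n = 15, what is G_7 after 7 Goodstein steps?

3524450280

[0] 15 ≡ 2^(2 + 1) + 2^2 + 2 + 1 (base 2). Lift 3: 112. −1: 111.
[1] 111 ≡ 3^(3 + 1) + 3^3 + 3 (base 3). Lift 4: 1284. −1: 1283.
[2] 1283 ≡ 4^(4 + 1) + 4^4 + 3 (base 4). Lift 5: 18753. −1: 18752.
[3] 18752 ≡ 5^(5 + 1) + 5^5 + 2 (base 5). Lift 6: 326594. −1: 326593.
[4] 326593 ≡ 6^(6 + 1) + 6^6 + 1 (base 6). Lift 7: 6588345. −1: 6588344.
[5] 6588344 ≡ 7^(7 + 1) + 7^7 (base 7). Lift 8: 150994944. −1: 150994943.
[6] 150994943 ≡ 8^(8 + 1) + 7·8^7 + 7·8^6 + 7·8^5 + 7·8^4 + 7·8^3 + 7·8^2 + 7·8 + 7 (base 8). Lift 9: 3524450281. −1: 3524450280.
[7] 3524450280 ≡ 9^(9 + 1) + 7·9^7 + 7·9^6 + 7·9^5 + 7·9^4 + 7·9^3 + 7·9^2 + 7·9 + 6 (base 9). Lift 10: 100077777776. −1: 100077777775.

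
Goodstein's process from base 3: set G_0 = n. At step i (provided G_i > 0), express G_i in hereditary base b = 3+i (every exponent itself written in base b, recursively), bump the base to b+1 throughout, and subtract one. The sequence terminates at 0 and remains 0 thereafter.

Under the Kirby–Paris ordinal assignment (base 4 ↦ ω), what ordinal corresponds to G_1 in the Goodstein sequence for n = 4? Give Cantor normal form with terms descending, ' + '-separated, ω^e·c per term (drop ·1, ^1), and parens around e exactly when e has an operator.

[0] 4 ≡ 3 + 1 (base 3). Lift 4: 5. −1: 4.
[1] 4 ≡ 4 (base 4). Lift 5: 5. −1: 4.

ω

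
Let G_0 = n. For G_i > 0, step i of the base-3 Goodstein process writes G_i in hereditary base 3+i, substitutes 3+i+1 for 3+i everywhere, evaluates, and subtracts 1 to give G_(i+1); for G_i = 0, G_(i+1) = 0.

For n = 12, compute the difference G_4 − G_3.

G_0=12  [base 3] 3^2 + 3  →[3↦4]→  4^2 + 4 = 20  −1 ⇒ G_1=19
G_1=19  [base 4] 4^2 + 3  →[4↦5]→  5^2 + 3 = 28  −1 ⇒ G_2=27
G_2=27  [base 5] 5^2 + 2  →[5↦6]→  6^2 + 2 = 38  −1 ⇒ G_3=37
G_3=37  [base 6] 6^2 + 1  →[6↦7]→  7^2 + 1 = 50  −1 ⇒ G_4=49

12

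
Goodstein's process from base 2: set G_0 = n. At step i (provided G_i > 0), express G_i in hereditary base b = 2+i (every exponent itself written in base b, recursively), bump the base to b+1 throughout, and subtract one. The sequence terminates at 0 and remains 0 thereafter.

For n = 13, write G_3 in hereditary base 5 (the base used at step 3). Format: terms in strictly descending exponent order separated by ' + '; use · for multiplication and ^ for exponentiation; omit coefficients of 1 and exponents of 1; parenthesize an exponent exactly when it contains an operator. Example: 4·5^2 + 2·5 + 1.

5^(5 + 1) + 3·5^3 + 3·5^2 + 3·5 + 2

[0] 13 ≡ 2^(2 + 1) + 2^2 + 1 (base 2). Lift 3: 109. −1: 108.
[1] 108 ≡ 3^(3 + 1) + 3^3 (base 3). Lift 4: 1280. −1: 1279.
[2] 1279 ≡ 4^(4 + 1) + 3·4^3 + 3·4^2 + 3·4 + 3 (base 4). Lift 5: 16093. −1: 16092.
[3] 16092 ≡ 5^(5 + 1) + 3·5^3 + 3·5^2 + 3·5 + 2 (base 5). Lift 6: 280712. −1: 280711.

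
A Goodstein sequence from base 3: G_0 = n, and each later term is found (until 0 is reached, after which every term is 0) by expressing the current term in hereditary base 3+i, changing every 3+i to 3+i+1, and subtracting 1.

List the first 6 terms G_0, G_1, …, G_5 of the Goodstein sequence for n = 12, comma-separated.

G_0=12  [base 3] 3^2 + 3  →[3↦4]→  4^2 + 4 = 20  −1 ⇒ G_1=19
G_1=19  [base 4] 4^2 + 3  →[4↦5]→  5^2 + 3 = 28  −1 ⇒ G_2=27
G_2=27  [base 5] 5^2 + 2  →[5↦6]→  6^2 + 2 = 38  −1 ⇒ G_3=37
G_3=37  [base 6] 6^2 + 1  →[6↦7]→  7^2 + 1 = 50  −1 ⇒ G_4=49
G_4=49  [base 7] 7^2  →[7↦8]→  8^2 = 64  −1 ⇒ G_5=63

12, 19, 27, 37, 49, 63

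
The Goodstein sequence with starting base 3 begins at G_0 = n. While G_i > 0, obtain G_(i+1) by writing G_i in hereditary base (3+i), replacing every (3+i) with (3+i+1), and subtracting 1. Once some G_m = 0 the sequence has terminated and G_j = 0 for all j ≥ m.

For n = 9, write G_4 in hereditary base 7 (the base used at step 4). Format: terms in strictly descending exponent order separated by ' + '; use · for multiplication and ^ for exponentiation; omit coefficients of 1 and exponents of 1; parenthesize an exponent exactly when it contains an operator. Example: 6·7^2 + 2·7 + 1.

3·7

G_0=9  [base 3] 3^2  →[3↦4]→  4^2 = 16  −1 ⇒ G_1=15
G_1=15  [base 4] 3·4 + 3  →[4↦5]→  3·5 + 3 = 18  −1 ⇒ G_2=17
G_2=17  [base 5] 3·5 + 2  →[5↦6]→  3·6 + 2 = 20  −1 ⇒ G_3=19
G_3=19  [base 6] 3·6 + 1  →[6↦7]→  3·7 + 1 = 22  −1 ⇒ G_4=21
G_4=21  [base 7] 3·7  →[7↦8]→  3·8 = 24  −1 ⇒ G_5=23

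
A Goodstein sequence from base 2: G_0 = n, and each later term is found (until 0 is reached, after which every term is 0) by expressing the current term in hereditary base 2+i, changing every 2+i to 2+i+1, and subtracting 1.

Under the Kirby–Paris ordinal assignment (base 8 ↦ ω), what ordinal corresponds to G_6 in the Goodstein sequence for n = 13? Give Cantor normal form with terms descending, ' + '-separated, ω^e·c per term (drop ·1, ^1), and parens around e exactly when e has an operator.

G_0=13  [base 2] 2^(2 + 1) + 2^2 + 1  →[2↦3]→  3^(3 + 1) + 3^3 + 1 = 109  −1 ⇒ G_1=108
G_1=108  [base 3] 3^(3 + 1) + 3^3  →[3↦4]→  4^(4 + 1) + 4^4 = 1280  −1 ⇒ G_2=1279
G_2=1279  [base 4] 4^(4 + 1) + 3·4^3 + 3·4^2 + 3·4 + 3  →[4↦5]→  5^(5 + 1) + 3·5^3 + 3·5^2 + 3·5 + 3 = 16093  −1 ⇒ G_3=16092
G_3=16092  [base 5] 5^(5 + 1) + 3·5^3 + 3·5^2 + 3·5 + 2  →[5↦6]→  6^(6 + 1) + 3·6^3 + 3·6^2 + 3·6 + 2 = 280712  −1 ⇒ G_4=280711
G_4=280711  [base 6] 6^(6 + 1) + 3·6^3 + 3·6^2 + 3·6 + 1  →[6↦7]→  7^(7 + 1) + 3·7^3 + 3·7^2 + 3·7 + 1 = 5765999  −1 ⇒ G_5=5765998
G_5=5765998  [base 7] 7^(7 + 1) + 3·7^3 + 3·7^2 + 3·7  →[7↦8]→  8^(8 + 1) + 3·8^3 + 3·8^2 + 3·8 = 134219480  −1 ⇒ G_6=134219479

ω^(ω + 1) + ω^3·3 + ω^2·3 + ω·2 + 7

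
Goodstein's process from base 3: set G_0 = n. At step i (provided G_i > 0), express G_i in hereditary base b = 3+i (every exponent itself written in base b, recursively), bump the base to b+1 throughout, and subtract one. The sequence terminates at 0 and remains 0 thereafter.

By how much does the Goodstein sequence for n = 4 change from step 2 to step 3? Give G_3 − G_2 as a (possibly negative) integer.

-1

step 0: 4 = 3 + 1; sub 4 for 3: 4 + 1; = 5; G_1 = 5−1 = 4
step 1: 4 = 4; sub 5 for 4: 5; = 5; G_2 = 5−1 = 4
step 2: 4 = 4; sub 6 for 5: 4; = 4; G_3 = 4−1 = 3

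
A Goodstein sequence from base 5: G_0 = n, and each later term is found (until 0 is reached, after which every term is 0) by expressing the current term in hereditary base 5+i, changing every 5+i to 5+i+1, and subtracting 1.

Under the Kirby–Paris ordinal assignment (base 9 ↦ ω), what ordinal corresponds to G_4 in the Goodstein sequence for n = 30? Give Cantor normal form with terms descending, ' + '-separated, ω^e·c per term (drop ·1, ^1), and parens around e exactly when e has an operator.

[0] 30 ≡ 5^2 + 5 (base 5). Lift 6: 42. −1: 41.
[1] 41 ≡ 6^2 + 5 (base 6). Lift 7: 54. −1: 53.
[2] 53 ≡ 7^2 + 4 (base 7). Lift 8: 68. −1: 67.
[3] 67 ≡ 8^2 + 3 (base 8). Lift 9: 84. −1: 83.
[4] 83 ≡ 9^2 + 2 (base 9). Lift 10: 102. −1: 101.

ω^2 + 2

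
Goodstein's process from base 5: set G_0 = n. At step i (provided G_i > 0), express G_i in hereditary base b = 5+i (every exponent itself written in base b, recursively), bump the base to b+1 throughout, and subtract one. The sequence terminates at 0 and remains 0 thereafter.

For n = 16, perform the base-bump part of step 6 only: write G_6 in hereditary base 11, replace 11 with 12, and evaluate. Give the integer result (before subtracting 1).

(0) 16|_5 = 3·5 + 1 ↦ 3·6 + 1|_6 = 19 ⇒ 18
(1) 18|_6 = 3·6 ↦ 3·7|_7 = 21 ⇒ 20
(2) 20|_7 = 2·7 + 6 ↦ 2·8 + 6|_8 = 22 ⇒ 21
(3) 21|_8 = 2·8 + 5 ↦ 2·9 + 5|_9 = 23 ⇒ 22
(4) 22|_9 = 2·9 + 4 ↦ 2·10 + 4|_10 = 24 ⇒ 23
(5) 23|_10 = 2·10 + 3 ↦ 2·11 + 3|_11 = 25 ⇒ 24
(6) 24|_11 = 2·11 + 2 ↦ 2·12 + 2|_12 = 26 ⇒ 25

26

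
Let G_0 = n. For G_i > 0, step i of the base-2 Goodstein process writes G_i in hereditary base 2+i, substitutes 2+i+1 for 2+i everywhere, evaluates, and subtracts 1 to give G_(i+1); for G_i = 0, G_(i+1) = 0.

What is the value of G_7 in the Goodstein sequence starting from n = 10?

1937434592

step 0: 10 = 2^(2 + 1) + 2; sub 3 for 2: 3^(3 + 1) + 3; = 84; G_1 = 84−1 = 83
step 1: 83 = 3^(3 + 1) + 2; sub 4 for 3: 4^(4 + 1) + 2; = 1026; G_2 = 1026−1 = 1025
step 2: 1025 = 4^(4 + 1) + 1; sub 5 for 4: 5^(5 + 1) + 1; = 15626; G_3 = 15626−1 = 15625
step 3: 15625 = 5^(5 + 1); sub 6 for 5: 6^(6 + 1); = 279936; G_4 = 279936−1 = 279935
step 4: 279935 = 5·6^6 + 5·6^5 + 5·6^4 + 5·6^3 + 5·6^2 + 5·6 + 5; sub 7 for 6: 5·7^7 + 5·7^5 + 5·7^4 + 5·7^3 + 5·7^2 + 5·7 + 5; = 4215755; G_5 = 4215755−1 = 4215754
step 5: 4215754 = 5·7^7 + 5·7^5 + 5·7^4 + 5·7^3 + 5·7^2 + 5·7 + 4; sub 8 for 7: 5·8^8 + 5·8^5 + 5·8^4 + 5·8^3 + 5·8^2 + 5·8 + 4; = 84073324; G_6 = 84073324−1 = 84073323
step 6: 84073323 = 5·8^8 + 5·8^5 + 5·8^4 + 5·8^3 + 5·8^2 + 5·8 + 3; sub 9 for 8: 5·9^9 + 5·9^5 + 5·9^4 + 5·9^3 + 5·9^2 + 5·9 + 3; = 1937434593; G_7 = 1937434593−1 = 1937434592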